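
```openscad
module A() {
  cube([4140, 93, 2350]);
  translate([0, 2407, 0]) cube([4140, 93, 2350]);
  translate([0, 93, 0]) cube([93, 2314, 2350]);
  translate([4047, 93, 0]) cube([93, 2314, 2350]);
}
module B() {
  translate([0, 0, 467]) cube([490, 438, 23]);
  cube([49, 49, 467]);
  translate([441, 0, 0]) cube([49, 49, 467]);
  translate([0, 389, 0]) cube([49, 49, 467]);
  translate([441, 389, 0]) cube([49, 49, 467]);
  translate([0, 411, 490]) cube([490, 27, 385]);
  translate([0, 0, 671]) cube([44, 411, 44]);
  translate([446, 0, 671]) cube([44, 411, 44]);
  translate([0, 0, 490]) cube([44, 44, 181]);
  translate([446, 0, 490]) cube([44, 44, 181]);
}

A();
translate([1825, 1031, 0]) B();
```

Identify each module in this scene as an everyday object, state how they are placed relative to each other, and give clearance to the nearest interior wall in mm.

A is a house frame. B is a chair. The chair sits inside the house frame, centred. The clearance to the nearest interior wall is 938 mm.

Clearances: x = 1732, y = 938; minimum 938 mm.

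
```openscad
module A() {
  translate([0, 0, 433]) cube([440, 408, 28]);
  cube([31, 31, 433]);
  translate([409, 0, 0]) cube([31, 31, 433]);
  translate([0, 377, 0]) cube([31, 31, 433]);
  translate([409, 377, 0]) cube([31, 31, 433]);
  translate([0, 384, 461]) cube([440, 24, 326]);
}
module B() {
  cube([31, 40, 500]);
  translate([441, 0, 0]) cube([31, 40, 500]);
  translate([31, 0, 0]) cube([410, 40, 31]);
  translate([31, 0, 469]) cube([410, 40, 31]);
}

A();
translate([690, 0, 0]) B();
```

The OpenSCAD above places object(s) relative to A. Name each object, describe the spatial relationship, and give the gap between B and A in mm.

A is a chair. B is a picture frame. The picture frame is on the floor beside the chair on its +x side. The gap between the picture frame and the chair is 250 mm.

The picture frame's nearest face is 250 mm from the chair's +x face.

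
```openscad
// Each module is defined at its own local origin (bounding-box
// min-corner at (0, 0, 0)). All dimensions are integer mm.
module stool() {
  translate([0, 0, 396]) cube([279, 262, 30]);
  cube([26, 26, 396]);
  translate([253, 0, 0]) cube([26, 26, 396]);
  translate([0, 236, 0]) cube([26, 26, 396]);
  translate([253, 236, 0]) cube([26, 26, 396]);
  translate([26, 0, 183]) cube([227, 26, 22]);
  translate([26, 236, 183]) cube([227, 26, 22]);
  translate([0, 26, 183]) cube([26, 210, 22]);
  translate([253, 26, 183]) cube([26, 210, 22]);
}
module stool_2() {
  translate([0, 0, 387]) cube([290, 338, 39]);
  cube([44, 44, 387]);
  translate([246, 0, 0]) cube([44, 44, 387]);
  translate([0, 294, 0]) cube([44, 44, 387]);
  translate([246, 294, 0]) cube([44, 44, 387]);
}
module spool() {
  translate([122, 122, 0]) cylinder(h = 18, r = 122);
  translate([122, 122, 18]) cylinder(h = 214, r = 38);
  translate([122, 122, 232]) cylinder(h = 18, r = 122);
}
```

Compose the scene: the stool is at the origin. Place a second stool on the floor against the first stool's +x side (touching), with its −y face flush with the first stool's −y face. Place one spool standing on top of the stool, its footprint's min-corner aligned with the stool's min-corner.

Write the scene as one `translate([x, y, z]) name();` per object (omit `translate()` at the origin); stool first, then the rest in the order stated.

stool();
translate([279, 0, 0]) stool_2();
translate([0, 0, 426]) spool();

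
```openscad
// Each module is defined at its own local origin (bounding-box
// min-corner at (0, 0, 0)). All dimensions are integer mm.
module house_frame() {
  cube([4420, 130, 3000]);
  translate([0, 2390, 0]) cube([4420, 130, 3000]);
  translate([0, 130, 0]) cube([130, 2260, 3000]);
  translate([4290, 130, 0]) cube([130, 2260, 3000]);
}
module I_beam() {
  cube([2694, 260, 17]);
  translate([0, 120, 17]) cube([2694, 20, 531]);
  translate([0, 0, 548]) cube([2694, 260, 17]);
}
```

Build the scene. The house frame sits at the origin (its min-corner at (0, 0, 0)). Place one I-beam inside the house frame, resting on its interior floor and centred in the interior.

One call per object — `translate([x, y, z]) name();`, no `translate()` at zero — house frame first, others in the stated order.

house_frame();
translate([863, 1130, 0]) I_beam();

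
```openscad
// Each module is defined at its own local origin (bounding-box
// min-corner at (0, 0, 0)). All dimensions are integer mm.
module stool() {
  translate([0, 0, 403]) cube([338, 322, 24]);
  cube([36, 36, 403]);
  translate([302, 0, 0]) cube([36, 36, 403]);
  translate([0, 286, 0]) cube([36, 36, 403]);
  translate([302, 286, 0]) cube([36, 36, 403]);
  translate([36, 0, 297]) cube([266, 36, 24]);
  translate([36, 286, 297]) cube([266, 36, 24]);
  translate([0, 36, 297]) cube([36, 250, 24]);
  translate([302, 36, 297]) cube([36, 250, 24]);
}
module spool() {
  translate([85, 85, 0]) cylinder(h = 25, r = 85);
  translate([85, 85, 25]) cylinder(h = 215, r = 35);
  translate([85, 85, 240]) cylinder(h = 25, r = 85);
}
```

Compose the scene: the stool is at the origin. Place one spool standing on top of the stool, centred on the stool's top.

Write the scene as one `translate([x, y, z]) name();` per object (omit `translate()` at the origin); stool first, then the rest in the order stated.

stool();
translate([84, 76, 427]) spool();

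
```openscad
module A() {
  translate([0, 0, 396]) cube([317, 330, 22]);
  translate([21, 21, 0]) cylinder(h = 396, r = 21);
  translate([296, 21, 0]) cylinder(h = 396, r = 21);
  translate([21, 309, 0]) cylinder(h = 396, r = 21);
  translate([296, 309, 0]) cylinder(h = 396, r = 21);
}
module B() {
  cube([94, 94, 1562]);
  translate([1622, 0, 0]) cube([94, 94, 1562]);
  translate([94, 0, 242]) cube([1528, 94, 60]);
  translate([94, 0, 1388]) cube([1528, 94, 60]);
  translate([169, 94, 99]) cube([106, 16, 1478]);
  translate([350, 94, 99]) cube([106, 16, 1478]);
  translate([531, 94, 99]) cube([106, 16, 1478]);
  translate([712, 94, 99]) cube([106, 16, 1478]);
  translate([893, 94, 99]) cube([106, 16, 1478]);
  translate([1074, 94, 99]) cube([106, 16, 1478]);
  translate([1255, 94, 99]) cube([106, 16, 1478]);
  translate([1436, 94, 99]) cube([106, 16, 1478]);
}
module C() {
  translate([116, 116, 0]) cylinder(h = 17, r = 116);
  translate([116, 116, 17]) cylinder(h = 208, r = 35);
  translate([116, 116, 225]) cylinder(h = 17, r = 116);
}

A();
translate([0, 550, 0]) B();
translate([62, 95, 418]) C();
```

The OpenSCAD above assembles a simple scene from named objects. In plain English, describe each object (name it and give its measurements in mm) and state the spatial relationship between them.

A is a simple wooden stool: a rectangular seat 317 mm (x) by 330 mm (y), 22 mm thick, top face at z = 418 mm, on four round legs, each 42 mm in diameter. The legs rest on z = 0, each leg's axis is inset half a diameter from the nearest pair of seat edges (so the leg's bounding box is flush with the corner).

B is a fence section. Two 94×94 mm posts, 1562 mm tall, stand on the floor with a clear span of 1528 mm between their inner faces. Two horizontal rails of 94×60 mm section span the gap between the posts with their undersides at z = 242 mm and z = 1388 mm, flush with the posts' −y face. 8 pickets, each 106 mm wide, 16 mm thick and 1478 mm tall, are fixed to the +y face of the rails with their bottoms at z = 99 mm, evenly spaced across the span with equal gaps (rounded down to the nearest mm) at the −x end and between each pair — any rounding remainder accumulates at the +x end.

C is a spool: two coaxial disc flanges of radius 116 mm and thickness 17 mm, joined by a core cylinder of radius 35 mm and height 208 mm. The lower flange rests on z = 0 and the three cylinders share a vertical axis.

The fence section is on the floor beside the stool on its +y side. The spool is on top of the stool.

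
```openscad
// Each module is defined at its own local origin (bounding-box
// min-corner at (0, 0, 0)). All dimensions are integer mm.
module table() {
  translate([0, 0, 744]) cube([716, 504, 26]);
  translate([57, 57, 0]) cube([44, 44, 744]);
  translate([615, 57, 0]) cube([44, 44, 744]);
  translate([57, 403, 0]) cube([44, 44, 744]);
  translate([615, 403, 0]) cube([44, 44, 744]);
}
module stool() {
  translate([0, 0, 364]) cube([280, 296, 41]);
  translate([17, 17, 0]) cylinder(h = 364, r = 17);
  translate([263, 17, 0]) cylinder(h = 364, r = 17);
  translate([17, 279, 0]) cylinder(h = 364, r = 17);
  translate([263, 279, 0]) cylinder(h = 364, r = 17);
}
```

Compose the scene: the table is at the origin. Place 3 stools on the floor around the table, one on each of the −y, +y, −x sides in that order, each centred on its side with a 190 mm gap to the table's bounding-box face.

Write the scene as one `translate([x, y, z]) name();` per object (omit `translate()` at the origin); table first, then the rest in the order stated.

table();
translate([218, -486, 0]) stool();
translate([218, 694, 0]) stool();
translate([-470, 104, 0]) stool();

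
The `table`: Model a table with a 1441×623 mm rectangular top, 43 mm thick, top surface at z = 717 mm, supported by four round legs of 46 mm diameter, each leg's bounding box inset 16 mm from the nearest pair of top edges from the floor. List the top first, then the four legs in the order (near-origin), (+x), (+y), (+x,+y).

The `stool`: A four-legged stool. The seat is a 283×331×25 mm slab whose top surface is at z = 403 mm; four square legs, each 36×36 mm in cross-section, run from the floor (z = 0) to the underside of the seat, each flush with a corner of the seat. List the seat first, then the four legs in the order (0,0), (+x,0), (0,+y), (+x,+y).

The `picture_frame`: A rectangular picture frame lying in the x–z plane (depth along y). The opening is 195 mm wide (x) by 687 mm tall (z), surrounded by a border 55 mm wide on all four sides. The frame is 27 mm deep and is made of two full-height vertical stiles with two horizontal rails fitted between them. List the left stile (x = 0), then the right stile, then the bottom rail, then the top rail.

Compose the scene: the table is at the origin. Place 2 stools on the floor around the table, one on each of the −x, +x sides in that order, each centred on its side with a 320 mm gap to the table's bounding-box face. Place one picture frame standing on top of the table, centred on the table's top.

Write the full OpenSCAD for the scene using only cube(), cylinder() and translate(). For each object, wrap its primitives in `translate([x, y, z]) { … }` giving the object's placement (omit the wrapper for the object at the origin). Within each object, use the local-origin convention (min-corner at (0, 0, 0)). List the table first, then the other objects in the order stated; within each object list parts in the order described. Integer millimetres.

translate([0, 0, 674]) cube([1441, 623, 43]);
translate([39, 39, 0]) cylinder(h = 674, r = 23);
translate([1402, 39, 0]) cylinder(h = 674, r = 23);
translate([39, 584, 0]) cylinder(h = 674, r = 23);
translate([1402, 584, 0]) cylinder(h = 674, r = 23);
translate([-603, 146, 0]) {
  translate([0, 0, 378]) cube([283, 331, 25]);
  cube([36, 36, 378]);
  translate([247, 0, 0]) cube([36, 36, 378]);
  translate([0, 295, 0]) cube([36, 36, 378]);
  translate([247, 295, 0]) cube([36, 36, 378]);
}
translate([1761, 146, 0]) {
  translate([0, 0, 378]) cube([283, 331, 25]);
  cube([36, 36, 378]);
  translate([247, 0, 0]) cube([36, 36, 378]);
  translate([0, 295, 0]) cube([36, 36, 378]);
  translate([247, 295, 0]) cube([36, 36, 378]);
}
translate([568, 298, 717]) {
  cube([55, 27, 797]);
  translate([250, 0, 0]) cube([55, 27, 797]);
  translate([55, 0, 0]) cube([195, 27, 55]);
  translate([55, 0, 742]) cube([195, 27, 55]);
}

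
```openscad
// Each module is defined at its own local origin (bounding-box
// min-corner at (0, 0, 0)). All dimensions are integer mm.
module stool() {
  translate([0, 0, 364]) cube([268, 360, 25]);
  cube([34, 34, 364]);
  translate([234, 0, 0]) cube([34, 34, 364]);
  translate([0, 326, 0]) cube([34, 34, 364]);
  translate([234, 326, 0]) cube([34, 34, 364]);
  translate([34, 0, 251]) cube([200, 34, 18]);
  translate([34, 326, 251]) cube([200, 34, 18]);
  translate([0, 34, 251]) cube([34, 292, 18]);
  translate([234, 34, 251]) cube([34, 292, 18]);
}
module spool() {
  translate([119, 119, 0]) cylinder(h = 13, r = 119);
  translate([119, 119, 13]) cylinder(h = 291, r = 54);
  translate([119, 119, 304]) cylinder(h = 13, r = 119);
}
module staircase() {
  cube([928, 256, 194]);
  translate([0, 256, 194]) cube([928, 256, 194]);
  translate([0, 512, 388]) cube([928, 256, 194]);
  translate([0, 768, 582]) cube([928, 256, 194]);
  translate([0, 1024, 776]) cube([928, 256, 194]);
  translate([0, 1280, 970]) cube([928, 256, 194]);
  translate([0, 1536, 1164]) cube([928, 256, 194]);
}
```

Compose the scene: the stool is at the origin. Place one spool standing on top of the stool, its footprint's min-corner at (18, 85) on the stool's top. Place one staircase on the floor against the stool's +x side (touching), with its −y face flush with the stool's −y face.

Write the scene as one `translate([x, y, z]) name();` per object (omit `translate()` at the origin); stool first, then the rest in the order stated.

stool();
translate([18, 85, 389]) spool();
translate([268, 0, 0]) staircase();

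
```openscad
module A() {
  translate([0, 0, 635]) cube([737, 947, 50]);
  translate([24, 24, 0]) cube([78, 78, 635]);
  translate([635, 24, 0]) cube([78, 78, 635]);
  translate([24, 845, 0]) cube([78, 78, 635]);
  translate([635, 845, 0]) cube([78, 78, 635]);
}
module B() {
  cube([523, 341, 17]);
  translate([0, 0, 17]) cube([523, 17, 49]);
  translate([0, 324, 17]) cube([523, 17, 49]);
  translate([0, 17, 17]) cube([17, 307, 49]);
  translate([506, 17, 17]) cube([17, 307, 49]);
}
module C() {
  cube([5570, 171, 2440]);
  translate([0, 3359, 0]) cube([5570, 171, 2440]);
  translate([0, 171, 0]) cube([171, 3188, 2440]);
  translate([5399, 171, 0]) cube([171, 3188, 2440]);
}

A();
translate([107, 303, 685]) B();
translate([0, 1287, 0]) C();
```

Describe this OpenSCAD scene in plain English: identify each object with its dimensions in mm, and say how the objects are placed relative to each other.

A is a rectangular dining table. The top is 737×947×50 mm with its upper surface at z = 685 mm. It stands on four 78×78 mm square legs, each inset 24 mm from the nearest pair of top edges, running from the floor to the underside of the top.

B is an open storage box with external size 523×341×66 mm and wall thickness 17 mm (the base is also 17 mm thick). The base covers the whole footprint; the four walls stand on the base, with the y-facing walls full-width and the x-facing walls fitting between their inner faces.

C is the wall frame of a small rectangular building: four walls, each 2440 mm tall and 171 mm thick, enclosing a footprint 5570 mm (x) by 3530 mm (y) outside-to-outside, with no floor or roof. The front and back walls (the −y and +y sides) span the full width; the two side walls fit between them.

The open box is on top of the table, centred. The house frame is on the floor beside the table on its +y side.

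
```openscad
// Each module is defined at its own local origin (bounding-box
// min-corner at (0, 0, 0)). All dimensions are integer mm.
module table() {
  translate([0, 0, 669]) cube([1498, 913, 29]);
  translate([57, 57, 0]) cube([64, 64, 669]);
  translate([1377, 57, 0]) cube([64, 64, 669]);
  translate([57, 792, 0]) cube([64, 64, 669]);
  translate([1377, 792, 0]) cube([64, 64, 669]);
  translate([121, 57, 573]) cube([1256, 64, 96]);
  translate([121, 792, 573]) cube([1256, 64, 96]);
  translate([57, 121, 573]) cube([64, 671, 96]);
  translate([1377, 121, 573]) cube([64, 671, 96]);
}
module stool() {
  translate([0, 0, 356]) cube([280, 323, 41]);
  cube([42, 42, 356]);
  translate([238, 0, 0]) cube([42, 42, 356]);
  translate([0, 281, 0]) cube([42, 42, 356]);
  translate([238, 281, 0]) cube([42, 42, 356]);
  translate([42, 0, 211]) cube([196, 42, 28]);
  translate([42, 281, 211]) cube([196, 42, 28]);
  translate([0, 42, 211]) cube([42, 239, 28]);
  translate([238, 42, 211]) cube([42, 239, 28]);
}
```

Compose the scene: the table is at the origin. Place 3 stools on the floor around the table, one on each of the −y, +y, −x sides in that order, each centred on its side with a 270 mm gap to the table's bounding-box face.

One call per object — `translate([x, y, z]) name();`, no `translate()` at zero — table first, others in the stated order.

table();
translate([609, -593, 0]) stool();
translate([609, 1183, 0]) stool();
translate([-550, 295, 0]) stool();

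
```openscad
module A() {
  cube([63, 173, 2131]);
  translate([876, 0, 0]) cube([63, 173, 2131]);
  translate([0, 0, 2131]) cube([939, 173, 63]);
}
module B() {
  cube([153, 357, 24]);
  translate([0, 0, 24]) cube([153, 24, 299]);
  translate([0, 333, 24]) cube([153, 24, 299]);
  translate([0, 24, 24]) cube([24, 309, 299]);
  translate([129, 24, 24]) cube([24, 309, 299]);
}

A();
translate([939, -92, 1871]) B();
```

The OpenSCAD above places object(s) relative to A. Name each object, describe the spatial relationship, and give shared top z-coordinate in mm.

A is a door frame. B is an open box. The open box is beside the door frame with their tops flush at z = 2194. The shared top z-coordinate is 2194 mm.

Both tops at z = 2194 mm.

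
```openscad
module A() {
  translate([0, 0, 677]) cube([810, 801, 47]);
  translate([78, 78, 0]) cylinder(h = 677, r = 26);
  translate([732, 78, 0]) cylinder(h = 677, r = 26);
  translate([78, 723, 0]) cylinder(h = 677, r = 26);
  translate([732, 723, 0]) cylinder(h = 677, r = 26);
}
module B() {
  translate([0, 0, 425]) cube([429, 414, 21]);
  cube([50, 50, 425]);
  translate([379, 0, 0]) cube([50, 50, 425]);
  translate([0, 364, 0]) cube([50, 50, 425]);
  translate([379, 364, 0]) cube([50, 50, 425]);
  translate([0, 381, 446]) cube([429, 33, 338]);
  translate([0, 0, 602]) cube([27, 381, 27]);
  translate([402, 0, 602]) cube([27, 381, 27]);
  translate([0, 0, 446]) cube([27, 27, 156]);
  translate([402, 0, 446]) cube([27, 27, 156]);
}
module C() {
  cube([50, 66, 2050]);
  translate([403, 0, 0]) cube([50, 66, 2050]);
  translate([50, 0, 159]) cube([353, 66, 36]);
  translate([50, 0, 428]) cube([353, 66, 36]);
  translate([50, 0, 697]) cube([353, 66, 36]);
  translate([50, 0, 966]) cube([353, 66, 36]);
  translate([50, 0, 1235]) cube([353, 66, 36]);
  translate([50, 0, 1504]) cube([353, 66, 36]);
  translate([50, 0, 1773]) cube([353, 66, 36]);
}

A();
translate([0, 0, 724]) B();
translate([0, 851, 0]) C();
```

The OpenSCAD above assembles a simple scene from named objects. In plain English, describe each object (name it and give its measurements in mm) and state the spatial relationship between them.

A is a rectangular dining table. The top is 810×801×47 mm with its upper surface at z = 724 mm. It stands on four round legs of 52 mm diameter, each leg's bounding box inset 52 mm from the nearest pair of top edges, running from the floor to the underside of the top.

B is a chair. The seat is a 429×414×21 mm slab with its top at z = 446 mm, on four 50×50 mm corner legs (flush with the seat edges, standing on z = 0). A flat backrest 33 mm thick, 338 mm tall, spans the full seat width and rises from the seat top along its +y edge, rear face flush with the rear of the seat. Two armrests of 27×27 mm section run along each side from the seat's front edge to the front of the backrest, top faces 183 mm above the seat top and outer faces flush with the seat's x-edges; a 27×27 mm post under the front of each armrest stands on the seat at the front corner.

C is a wooden ladder with two side rails of 50×66 mm section and 2050 mm height, set 453 mm apart overall. Between them run 7 rectangular rungs (66 mm deep, 36 mm thick), front faces flush with the rails' −y face. The bottom of the first rung is 159 mm above the floor and each subsequent rung is 269 mm higher than the one below.

The chair is on top of the table. The ladder is on the floor beside the table on its +y side.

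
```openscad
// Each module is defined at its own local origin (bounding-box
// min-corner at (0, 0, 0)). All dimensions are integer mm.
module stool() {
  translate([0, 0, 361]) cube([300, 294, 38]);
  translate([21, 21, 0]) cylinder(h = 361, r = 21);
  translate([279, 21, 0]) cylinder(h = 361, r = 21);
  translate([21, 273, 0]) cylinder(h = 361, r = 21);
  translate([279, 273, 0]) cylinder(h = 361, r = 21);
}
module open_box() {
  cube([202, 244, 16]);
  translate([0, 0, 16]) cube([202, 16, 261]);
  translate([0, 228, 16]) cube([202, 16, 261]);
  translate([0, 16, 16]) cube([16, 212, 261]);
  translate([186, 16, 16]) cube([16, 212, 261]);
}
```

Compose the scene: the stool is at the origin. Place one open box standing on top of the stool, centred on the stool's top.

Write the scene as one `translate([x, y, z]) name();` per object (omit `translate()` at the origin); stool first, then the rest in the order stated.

stool();
translate([49, 25, 399]) open_box();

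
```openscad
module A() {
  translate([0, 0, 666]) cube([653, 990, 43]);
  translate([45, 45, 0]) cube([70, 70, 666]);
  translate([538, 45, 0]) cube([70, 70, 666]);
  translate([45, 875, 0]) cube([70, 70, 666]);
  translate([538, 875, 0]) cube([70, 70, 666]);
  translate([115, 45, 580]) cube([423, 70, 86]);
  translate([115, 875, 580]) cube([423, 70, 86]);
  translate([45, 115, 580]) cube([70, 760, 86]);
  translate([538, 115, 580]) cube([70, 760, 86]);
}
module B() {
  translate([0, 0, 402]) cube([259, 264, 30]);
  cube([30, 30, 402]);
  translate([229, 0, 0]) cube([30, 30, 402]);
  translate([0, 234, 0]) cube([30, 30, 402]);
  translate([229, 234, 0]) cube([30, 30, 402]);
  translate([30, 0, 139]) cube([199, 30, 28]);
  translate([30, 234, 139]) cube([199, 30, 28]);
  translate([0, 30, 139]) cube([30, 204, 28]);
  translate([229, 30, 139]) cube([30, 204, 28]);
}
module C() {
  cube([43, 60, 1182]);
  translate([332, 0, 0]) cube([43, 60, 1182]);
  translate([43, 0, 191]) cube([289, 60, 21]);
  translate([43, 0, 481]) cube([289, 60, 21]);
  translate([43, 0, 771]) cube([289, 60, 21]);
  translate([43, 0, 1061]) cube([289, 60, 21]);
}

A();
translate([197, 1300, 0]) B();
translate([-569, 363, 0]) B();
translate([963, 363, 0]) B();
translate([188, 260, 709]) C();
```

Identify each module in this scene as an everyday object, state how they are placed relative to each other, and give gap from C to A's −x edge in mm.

The ladder's min-x is at 188; the table's min-x is 0; gap = 188 mm.

A is a table. B is a stool. C is a ladder. Three stools sit around the table at the +y, −x, +x sides. The ladder is on top of the table. The gap from the ladder to the table's −x edge is 188 mm.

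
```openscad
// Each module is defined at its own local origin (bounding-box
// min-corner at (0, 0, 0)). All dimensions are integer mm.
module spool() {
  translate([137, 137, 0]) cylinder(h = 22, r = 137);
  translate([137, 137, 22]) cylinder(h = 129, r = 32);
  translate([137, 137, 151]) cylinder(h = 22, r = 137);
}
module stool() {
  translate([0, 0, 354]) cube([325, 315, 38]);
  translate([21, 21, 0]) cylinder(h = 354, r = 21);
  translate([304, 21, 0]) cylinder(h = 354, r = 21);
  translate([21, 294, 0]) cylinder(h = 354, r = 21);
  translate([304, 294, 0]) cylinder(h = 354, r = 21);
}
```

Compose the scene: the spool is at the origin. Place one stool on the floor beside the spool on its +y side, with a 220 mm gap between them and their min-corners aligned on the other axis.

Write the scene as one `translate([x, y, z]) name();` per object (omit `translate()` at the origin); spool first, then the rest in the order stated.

spool();
translate([0, 494, 0]) stool();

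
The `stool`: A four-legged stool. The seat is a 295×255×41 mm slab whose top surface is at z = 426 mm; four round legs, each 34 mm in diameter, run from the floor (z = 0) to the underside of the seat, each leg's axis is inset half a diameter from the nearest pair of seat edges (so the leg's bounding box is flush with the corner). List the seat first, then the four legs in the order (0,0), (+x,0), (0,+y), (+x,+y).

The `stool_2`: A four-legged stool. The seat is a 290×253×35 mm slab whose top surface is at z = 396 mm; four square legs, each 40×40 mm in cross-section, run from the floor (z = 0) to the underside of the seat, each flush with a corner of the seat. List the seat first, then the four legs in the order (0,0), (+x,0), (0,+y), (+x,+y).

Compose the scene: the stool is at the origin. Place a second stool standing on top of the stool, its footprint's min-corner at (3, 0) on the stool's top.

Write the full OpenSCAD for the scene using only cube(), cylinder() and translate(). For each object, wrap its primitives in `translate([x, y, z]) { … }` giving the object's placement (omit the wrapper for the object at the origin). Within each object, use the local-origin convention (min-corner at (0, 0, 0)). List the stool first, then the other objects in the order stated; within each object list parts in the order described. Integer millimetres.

translate([0, 0, 385]) cube([295, 255, 41]);
translate([17, 17, 0]) cylinder(h = 385, r = 17);
translate([278, 17, 0]) cylinder(h = 385, r = 17);
translate([17, 238, 0]) cylinder(h = 385, r = 17);
translate([278, 238, 0]) cylinder(h = 385, r = 17);
translate([3, 0, 426]) {
  translate([0, 0, 361]) cube([290, 253, 35]);
  cube([40, 40, 361]);
  translate([250, 0, 0]) cube([40, 40, 361]);
  translate([0, 213, 0]) cube([40, 40, 361]);
  translate([250, 213, 0]) cube([40, 40, 361]);
}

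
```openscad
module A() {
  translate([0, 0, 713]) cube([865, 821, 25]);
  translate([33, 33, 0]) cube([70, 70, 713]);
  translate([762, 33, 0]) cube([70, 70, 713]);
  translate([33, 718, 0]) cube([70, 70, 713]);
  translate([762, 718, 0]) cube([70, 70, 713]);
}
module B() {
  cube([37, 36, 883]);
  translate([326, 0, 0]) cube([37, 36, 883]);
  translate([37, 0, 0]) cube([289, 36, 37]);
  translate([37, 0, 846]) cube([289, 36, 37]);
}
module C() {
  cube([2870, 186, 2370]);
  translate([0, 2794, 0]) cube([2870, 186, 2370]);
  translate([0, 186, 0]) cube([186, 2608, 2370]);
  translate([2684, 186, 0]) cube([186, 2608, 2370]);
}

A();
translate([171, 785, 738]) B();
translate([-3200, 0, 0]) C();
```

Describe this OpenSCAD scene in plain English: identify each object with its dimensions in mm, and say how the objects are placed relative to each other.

A is a rectangular dining table. The top is 865×821×25 mm with its upper surface at z = 738 mm. It stands on four 70×70 mm square legs, each inset 33 mm from the nearest pair of top edges, running from the floor to the underside of the top.

B is a rectangular picture frame lying in the x–z plane (depth along y). The opening is 289 mm wide (x) by 809 mm tall (z), surrounded by a border 37 mm wide on all four sides. The frame is 36 mm deep and is made of two full-height vertical stiles with two horizontal rails fitted between them.

C is a box-shaped house frame (walls only): outside footprint 2870×2980 mm, wall height 2370 mm, wall thickness 186 mm. The two y-facing walls run the full x-width; the two x-facing walls fit between the inner faces of the y-facing walls.

The picture frame is on top of the table. The house frame is on the floor beside the table on its −x side.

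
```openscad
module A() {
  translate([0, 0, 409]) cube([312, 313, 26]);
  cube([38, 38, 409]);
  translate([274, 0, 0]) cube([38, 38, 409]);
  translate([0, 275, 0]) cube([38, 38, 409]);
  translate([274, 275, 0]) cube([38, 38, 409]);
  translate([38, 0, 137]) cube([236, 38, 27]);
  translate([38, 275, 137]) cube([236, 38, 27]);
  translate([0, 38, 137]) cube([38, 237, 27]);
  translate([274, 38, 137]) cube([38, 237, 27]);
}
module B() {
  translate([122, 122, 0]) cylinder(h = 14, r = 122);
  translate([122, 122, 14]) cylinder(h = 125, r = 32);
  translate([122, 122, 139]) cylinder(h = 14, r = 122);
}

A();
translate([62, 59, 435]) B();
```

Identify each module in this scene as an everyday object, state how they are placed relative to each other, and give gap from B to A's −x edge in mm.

The spool's min-x is at 62; the stool's min-x is 0; gap = 62 mm.

A is a stool. B is a spool. The spool is on top of the stool. The gap from the spool to the stool's −x edge is 62 mm.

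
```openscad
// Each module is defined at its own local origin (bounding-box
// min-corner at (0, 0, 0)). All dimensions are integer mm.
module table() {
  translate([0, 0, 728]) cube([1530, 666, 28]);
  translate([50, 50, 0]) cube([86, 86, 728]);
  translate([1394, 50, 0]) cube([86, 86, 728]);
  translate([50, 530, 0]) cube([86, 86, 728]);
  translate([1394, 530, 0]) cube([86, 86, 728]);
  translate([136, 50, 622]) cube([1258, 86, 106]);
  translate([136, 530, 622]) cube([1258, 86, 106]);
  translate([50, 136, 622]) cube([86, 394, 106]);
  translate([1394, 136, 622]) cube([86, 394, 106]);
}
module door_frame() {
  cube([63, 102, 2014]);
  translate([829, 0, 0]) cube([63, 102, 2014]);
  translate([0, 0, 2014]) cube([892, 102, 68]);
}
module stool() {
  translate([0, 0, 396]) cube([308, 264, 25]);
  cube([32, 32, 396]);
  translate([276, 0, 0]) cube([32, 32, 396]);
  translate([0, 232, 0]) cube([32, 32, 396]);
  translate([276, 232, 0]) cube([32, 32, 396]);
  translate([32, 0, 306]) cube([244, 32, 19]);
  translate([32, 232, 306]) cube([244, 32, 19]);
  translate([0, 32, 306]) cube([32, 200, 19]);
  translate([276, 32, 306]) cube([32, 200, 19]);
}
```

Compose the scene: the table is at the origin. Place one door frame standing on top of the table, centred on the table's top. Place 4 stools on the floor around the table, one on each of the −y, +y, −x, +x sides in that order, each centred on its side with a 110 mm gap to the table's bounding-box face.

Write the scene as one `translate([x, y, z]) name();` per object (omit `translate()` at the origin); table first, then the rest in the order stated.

table();
translate([319, 282, 756]) door_frame();
translate([611, -374, 0]) stool();
translate([611, 776, 0]) stool();
translate([-418, 201, 0]) stool();
translate([1640, 201, 0]) stool();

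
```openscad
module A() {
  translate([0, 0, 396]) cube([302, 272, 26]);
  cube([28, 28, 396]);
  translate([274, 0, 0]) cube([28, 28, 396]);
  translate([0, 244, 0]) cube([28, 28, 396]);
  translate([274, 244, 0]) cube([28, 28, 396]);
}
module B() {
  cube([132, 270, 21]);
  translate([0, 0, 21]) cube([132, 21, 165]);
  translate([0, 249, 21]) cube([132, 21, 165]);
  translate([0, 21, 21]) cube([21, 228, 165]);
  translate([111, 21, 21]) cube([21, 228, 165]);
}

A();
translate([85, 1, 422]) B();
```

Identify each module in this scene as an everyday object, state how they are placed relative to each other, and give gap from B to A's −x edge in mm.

A is a stool. B is an open box. The open box is on top of the stool, centred. The gap from the open box to the stool's −x edge is 85 mm.

The open box's min-x is at 85; the stool's min-x is 0; gap = 85 mm.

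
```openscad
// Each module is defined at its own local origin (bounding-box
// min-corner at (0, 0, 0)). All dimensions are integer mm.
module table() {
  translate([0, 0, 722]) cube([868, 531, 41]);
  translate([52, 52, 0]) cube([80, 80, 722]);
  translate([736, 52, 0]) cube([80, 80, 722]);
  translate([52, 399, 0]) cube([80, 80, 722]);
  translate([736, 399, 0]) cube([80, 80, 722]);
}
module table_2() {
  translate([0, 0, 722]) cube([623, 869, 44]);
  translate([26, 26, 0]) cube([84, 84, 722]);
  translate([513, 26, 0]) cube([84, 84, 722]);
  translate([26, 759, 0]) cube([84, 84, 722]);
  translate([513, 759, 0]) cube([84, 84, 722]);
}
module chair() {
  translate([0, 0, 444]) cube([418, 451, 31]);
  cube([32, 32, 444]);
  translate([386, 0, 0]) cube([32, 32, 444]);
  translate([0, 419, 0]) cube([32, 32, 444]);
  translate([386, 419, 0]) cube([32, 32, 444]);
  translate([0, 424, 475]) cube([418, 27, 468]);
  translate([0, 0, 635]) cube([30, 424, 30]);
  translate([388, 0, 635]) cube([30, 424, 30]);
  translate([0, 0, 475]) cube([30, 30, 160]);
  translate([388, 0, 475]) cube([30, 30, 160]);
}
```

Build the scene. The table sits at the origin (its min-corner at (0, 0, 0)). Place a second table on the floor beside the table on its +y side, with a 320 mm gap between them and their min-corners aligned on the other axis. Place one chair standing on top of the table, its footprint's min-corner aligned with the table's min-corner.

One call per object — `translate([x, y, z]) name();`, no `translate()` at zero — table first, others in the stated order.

table();
translate([0, 851, 0]) table_2();
translate([0, 0, 763]) chair();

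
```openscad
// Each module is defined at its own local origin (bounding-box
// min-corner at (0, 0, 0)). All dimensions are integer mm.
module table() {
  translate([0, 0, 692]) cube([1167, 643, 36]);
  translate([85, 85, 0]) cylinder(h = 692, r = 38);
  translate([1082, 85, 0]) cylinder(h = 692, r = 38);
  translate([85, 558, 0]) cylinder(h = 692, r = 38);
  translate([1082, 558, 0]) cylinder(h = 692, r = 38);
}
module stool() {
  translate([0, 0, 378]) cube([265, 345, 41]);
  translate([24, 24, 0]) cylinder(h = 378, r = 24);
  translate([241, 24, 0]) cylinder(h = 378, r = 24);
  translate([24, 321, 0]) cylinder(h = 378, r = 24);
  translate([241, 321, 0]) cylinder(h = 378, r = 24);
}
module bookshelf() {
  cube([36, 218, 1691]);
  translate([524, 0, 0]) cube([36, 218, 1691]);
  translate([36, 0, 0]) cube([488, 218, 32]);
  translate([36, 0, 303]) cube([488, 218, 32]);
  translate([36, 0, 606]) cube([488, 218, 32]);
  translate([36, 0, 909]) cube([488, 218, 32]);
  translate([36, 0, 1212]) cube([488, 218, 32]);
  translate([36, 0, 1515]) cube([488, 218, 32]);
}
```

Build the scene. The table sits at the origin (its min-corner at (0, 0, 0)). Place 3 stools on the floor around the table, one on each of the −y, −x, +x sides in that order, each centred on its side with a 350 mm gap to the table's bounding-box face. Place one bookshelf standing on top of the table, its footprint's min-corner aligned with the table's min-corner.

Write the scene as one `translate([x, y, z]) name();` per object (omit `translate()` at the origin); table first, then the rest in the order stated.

table();
translate([451, -695, 0]) stool();
translate([-615, 149, 0]) stool();
translate([1517, 149, 0]) stool();
translate([0, 0, 728]) bookshelf();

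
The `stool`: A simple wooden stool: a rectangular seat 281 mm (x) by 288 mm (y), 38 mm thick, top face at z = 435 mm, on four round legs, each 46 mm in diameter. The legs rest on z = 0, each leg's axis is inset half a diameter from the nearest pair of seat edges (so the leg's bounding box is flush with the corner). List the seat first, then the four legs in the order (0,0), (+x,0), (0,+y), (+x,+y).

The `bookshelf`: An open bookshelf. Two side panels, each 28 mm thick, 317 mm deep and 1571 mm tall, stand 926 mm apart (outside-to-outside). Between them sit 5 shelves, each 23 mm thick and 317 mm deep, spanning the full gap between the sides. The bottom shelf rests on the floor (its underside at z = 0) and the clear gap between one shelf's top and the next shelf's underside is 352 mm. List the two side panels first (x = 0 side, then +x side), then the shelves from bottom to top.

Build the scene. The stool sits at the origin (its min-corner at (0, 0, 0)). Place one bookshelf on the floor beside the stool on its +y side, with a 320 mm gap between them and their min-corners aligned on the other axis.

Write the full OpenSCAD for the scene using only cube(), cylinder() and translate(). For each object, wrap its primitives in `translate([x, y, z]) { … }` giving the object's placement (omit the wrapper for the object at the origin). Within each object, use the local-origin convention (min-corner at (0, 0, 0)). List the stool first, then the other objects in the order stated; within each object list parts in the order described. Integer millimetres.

translate([0, 0, 397]) cube([281, 288, 38]);
translate([23, 23, 0]) cylinder(h = 397, r = 23);
translate([258, 23, 0]) cylinder(h = 397, r = 23);
translate([23, 265, 0]) cylinder(h = 397, r = 23);
translate([258, 265, 0]) cylinder(h = 397, r = 23);
translate([0, 608, 0]) {
  cube([28, 317, 1571]);
  translate([898, 0, 0]) cube([28, 317, 1571]);
  translate([28, 0, 0]) cube([870, 317, 23]);
  translate([28, 0, 375]) cube([870, 317, 23]);
  translate([28, 0, 750]) cube([870, 317, 23]);
  translate([28, 0, 1125]) cube([870, 317, 23]);
  translate([28, 0, 1500]) cube([870, 317, 23]);
}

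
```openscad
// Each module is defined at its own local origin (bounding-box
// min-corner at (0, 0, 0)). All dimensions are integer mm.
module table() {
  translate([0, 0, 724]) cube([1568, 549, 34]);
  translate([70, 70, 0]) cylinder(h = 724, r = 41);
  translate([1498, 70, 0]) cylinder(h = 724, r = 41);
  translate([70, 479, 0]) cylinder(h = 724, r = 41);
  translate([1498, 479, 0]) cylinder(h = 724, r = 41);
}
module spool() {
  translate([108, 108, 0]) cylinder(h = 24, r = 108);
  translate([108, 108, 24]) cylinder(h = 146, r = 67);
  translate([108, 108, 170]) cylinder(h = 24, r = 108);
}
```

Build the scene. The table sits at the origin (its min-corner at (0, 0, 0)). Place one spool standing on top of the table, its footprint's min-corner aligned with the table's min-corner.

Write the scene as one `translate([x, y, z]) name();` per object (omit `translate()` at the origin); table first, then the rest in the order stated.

table();
translate([0, 0, 758]) spool();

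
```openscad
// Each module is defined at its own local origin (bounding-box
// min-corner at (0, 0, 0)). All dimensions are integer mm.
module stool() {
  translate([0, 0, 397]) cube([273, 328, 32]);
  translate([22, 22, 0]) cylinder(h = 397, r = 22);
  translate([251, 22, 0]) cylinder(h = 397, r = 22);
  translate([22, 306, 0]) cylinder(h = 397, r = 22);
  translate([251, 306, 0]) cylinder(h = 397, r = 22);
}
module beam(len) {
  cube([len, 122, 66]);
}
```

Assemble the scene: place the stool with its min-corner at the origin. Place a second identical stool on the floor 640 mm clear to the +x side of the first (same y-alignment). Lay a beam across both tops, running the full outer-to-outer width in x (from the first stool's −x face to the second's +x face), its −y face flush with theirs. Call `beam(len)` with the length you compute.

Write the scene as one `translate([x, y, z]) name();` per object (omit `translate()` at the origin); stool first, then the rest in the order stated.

stool();
translate([913, 0, 0]) stool();
translate([0, 0, 429]) beam(1186);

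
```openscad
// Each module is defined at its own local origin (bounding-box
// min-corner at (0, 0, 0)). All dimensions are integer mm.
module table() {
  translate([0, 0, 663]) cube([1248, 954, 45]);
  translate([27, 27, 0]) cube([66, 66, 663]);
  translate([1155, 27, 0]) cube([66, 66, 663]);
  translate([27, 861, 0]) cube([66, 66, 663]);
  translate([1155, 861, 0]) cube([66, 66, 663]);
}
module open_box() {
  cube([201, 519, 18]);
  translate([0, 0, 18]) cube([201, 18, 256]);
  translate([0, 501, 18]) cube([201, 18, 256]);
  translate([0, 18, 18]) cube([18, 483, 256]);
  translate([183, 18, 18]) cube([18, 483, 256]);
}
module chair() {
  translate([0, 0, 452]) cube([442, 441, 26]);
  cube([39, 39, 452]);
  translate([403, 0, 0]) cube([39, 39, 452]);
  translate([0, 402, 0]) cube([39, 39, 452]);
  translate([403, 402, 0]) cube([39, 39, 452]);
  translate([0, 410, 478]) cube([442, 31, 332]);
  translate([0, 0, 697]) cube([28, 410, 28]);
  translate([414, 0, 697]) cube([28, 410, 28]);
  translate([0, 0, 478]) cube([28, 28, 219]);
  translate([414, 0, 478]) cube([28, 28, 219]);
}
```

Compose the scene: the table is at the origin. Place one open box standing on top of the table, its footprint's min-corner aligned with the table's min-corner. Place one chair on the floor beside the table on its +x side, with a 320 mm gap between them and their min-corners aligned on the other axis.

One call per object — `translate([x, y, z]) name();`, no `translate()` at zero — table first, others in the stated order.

table();
translate([0, 0, 708]) open_box();
translate([1568, 0, 0]) chair();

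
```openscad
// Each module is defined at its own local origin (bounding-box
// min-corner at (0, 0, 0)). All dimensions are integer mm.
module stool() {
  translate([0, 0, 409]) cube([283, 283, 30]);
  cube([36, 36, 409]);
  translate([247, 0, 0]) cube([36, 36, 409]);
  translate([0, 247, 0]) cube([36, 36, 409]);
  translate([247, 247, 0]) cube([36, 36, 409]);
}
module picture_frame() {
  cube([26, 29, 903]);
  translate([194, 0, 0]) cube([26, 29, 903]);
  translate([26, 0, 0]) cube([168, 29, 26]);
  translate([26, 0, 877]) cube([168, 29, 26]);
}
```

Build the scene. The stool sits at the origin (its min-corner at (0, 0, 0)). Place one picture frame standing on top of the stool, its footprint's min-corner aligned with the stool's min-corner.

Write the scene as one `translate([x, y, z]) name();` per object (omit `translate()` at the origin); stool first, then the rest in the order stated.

stool();
translate([0, 0, 439]) picture_frame();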